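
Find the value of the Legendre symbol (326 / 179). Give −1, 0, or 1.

1

Euler's criterion: (326/179) ≡ 147^89 (mod 179).
147^2 ≡ 129 (mod 179)
147^4 ≡ 173 (mod 179)
147^8 ≡ 36 (mod 179)
147^16 ≡ 43 (mod 179)
147^32 ≡ 59 (mod 179)
147^64 ≡ 80 (mod 179)
147^89 = 147^(64+16+8+1) ≡ 1 (mod 179).
Result is 1, so (326/179) = 1.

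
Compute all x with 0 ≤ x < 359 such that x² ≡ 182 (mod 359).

Since 359 ≡ 3 (mod 4), a square root of 182 is 182^((359+1)/4) = 182^90 mod 359.
Repeated squaring: 182^2≡96, 182^4≡241, 182^8≡282, 182^16≡185, 182^32≡120, 182^64≡40 (mod 359).
182^90 = 182^(64+16+8+2) ≡ 30 (mod 359).
Check: 30² = 900 ≡ 182 (mod 359). The two roots are 30 and 329.

30, 329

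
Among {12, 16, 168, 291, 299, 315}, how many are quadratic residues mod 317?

3

(12/317) = -1 → non-residue.
(16/317) = +1 → QR.
(168/317) = +1 → QR.
(291/317) = +1 → QR.
(299/317) = -1 → non-residue.
(315/317) = -1 → non-residue.
Total quadratic residues among the 6: 3.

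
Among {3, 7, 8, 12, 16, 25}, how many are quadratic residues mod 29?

3

(3/29) = -1 → non-residue.
(7/29) = +1 → QR.
(8/29) = -1 → non-residue.
(12/29) = -1 → non-residue.
(16/29) = +1 → QR.
(25/29) = +1 → QR.
Total quadratic residues among the 6: 3.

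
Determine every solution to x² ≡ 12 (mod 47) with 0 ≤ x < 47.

Since 47 ≡ 3 (mod 4), a square root of 12 is 12^((47+1)/4) = 12^12 mod 47.
Repeated squaring: 12^2≡3, 12^4≡9, 12^8≡34 (mod 47).
12^12 = 12^(8+4) ≡ 24 (mod 47).
Check: 24² = 576 ≡ 12 (mod 47). The two roots are 23 and 24.

23, 24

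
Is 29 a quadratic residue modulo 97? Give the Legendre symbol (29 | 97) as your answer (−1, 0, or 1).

Reciprocity: 29 ≡ 1 and 97 ≡ 1 (mod 4), so (29/97) = +(97/29).
Reduce top mod 29: now compute (10/29).
Pull out 2: since 29 ≡ 5 (mod 8), (2/29) = -1.
Reciprocity: 5 ≡ 1 and 29 ≡ 1 (mod 4), so (5/29) = +(29/5).
Reduce top mod 5: now compute (4/5).
Pull out 2^2: since 5 ≡ 5 (mod 8), (2/5) = -1, so (2/5)^2 = +1.
Reached (1/5) = 1. Collecting the sign flips along the way, the symbol is -1.

-1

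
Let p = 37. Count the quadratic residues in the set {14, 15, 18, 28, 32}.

1

(14/37) = -1 → non-residue.
(15/37) = -1 → non-residue.
(18/37) = -1 → non-residue.
(28/37) = +1 → QR.
(32/37) = -1 → non-residue.
Total quadratic residues among the 5: 1.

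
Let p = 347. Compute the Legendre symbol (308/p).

-1

Euler's criterion: (308/347) ≡ 308^173 (mod 347).
308^2 ≡ 133 (mod 347)
308^4 ≡ 339 (mod 347)
308^8 ≡ 64 (mod 347)
308^16 ≡ 279 (mod 347)
308^32 ≡ 113 (mod 347)
308^64 ≡ 277 (mod 347)
308^128 ≡ 42 (mod 347)
308^173 = 308^(128+32+8+4+1) ≡ 346 (mod 347).
Result is 346 ≡ −1, so (308/347) = −1.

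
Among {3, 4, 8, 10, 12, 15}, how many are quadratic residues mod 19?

1

(3/19) = -1 → non-residue.
(4/19) = +1 → QR.
(8/19) = -1 → non-residue.
(10/19) = -1 → non-residue.
(12/19) = -1 → non-residue.
(15/19) = -1 → non-residue.
Total quadratic residues among the 6: 1.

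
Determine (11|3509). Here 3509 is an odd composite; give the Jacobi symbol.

0

Reciprocity: 11 ≡ 3 and 3509 ≡ 1 (mod 4), so (11/3509) = +(3509/11).
Reduce top mod 11: now compute (0/11).
Top reduces to 0: gcd > 1, so the symbol is 0.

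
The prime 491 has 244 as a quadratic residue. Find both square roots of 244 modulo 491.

90, 401

Since 491 ≡ 3 (mod 4), a square root of 244 is 244^((491+1)/4) = 244^123 mod 491.
Repeated squaring: 244^2≡125, 244^4≡404, 244^8≡204, 244^16≡372, 244^32≡413, 244^64≡192 (mod 491).
244^123 = 244^(64+32+16+8+2+1) ≡ 401 (mod 491).
Check: 401² = 160801 ≡ 244 (mod 491). The two roots are 90 and 401.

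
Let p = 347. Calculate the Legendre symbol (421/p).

1

Euler's criterion: (421/347) ≡ 74^173 (mod 347).
74^2 ≡ 271 (mod 347)
74^4 ≡ 224 (mod 347)
74^8 ≡ 208 (mod 347)
74^16 ≡ 236 (mod 347)
74^32 ≡ 176 (mod 347)
74^64 ≡ 93 (mod 347)
74^128 ≡ 321 (mod 347)
74^173 = 74^(128+32+8+4+1) ≡ 1 (mod 347).
Result is 1, so (421/347) = 1.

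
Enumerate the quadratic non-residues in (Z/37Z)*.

Square k = 1,…,18 (k and 37−k give the same square):
1²=1, 2²=4, 3²=9, 4²=16, 5²=25, 6²=36, 7²≡12, 8²≡27, 9²≡7, 10²≡26, 11²≡10, 12²≡33, 13²≡21, 14²≡11, 15²≡3, 16²≡34, 17²≡30, 18²≡28 (mod 37).
The residues are {1, 3, 4, 7, 9, 10, 11, 12, 16, 21, 25, 26, 27, 28, 30, 33, 34, 36}; the non-residues are the remaining 18 nonzero classes.

2,5,6,8,13,14,15,17,18,19,20,22,23,24,29,31,32,35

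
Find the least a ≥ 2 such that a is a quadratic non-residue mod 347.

(2/347) = −1, so 2 is the smallest positive non-residue mod 347.

2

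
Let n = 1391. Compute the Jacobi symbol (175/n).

Reciprocity: 175 ≡ 3 and 1391 ≡ 3 (mod 4), so (175/1391) = −(1391/175).
Reduce top mod 175: now compute (166/175).
Pull out 2: since 175 ≡ 7 (mod 8), (2/175) = +1.
Reciprocity: 83 ≡ 3 and 175 ≡ 3 (mod 4), so (83/175) = −(175/83).
Reduce top mod 83: now compute (9/83).
Reciprocity: 9 ≡ 1 and 83 ≡ 3 (mod 4), so (9/83) = +(83/9).
Reduce top mod 9: now compute (2/9).
Pull out 2: since 9 ≡ 1 (mod 8), (2/9) = +1.
Reached (1/9) = 1. Collecting the sign flips along the way, the symbol is +1.

1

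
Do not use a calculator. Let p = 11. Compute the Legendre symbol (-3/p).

-1

Euler's criterion: (-3/11) ≡ 8^5 (mod 11).
8^2 ≡ 9 (mod 11)
8^4 ≡ 4 (mod 11)
8^5 = 8^(4+1) ≡ 10 (mod 11).
Result is 10 ≡ −1, so (-3/11) = −1.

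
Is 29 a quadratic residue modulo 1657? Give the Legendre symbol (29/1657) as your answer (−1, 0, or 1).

1

Reciprocity: 29 ≡ 1 and 1657 ≡ 1 (mod 4), so (29/1657) = +(1657/29).
Reduce top mod 29: now compute (4/29).
Pull out 2^2: since 29 ≡ 5 (mod 8), (2/29) = -1, so (2/29)^2 = +1.
Reached (1/29) = 1. Collecting the sign flips along the way, the symbol is +1.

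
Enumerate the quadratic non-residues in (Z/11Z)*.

Square k = 1,…,5 (k and 11−k give the same square):
1²=1, 2²=4, 3²=9, 4²≡5, 5²≡3 (mod 11).
The residues are {1, 3, 4, 5, 9}; the non-residues are the remaining 5 nonzero classes.

2, 6, 7, 8, 10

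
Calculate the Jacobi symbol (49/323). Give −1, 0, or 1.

Reciprocity: 49 ≡ 1 and 323 ≡ 3 (mod 4), so (49/323) = +(323/49).
Reduce top mod 49: now compute (29/49).
Reciprocity: 29 ≡ 1 and 49 ≡ 1 (mod 4), so (29/49) = +(49/29).
Reduce top mod 29: now compute (20/29).
Pull out 2^2: since 29 ≡ 5 (mod 8), (2/29) = -1, so (2/29)^2 = +1.
Reciprocity: 5 ≡ 1 and 29 ≡ 1 (mod 4), so (5/29) = +(29/5).
Reduce top mod 5: now compute (4/5).
Pull out 2^2: since 5 ≡ 5 (mod 8), (2/5) = -1, so (2/5)^2 = +1.
Reached (1/5) = 1. Collecting the sign flips along the way, the symbol is +1.

1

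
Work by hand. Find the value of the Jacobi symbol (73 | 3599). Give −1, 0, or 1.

Reciprocity: 73 ≡ 1 and 3599 ≡ 3 (mod 4), so (73/3599) = +(3599/73).
Reduce top mod 73: now compute (22/73).
Pull out 2: since 73 ≡ 1 (mod 8), (2/73) = +1.
Reciprocity: 11 ≡ 3 and 73 ≡ 1 (mod 4), so (11/73) = +(73/11).
Reduce top mod 11: now compute (7/11).
Reciprocity: 7 ≡ 3 and 11 ≡ 3 (mod 4), so (7/11) = −(11/7).
Reduce top mod 7: now compute (4/7).
Pull out 2^2: since 7 ≡ 7 (mod 8), (2/7) = +1, so (2/7)^2 = +1.
Reached (1/7) = 1. Collecting the sign flips along the way, the symbol is -1.

-1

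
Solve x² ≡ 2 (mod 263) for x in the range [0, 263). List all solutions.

110, 153

Since 263 ≡ 3 (mod 4), a square root of 2 is 2^((263+1)/4) = 2^66 mod 263.
Repeated squaring: 2^2≡4, 2^4≡16, 2^8≡256, 2^16≡49, 2^32≡34, 2^64≡104 (mod 263).
2^66 = 2^(64+2) ≡ 153 (mod 263).
Check: 153² = 23409 ≡ 2 (mod 263). The two roots are 110 and 153.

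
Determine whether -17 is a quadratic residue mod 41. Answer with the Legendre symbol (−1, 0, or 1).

Euler's criterion: (-17/41) ≡ 24^20 (mod 41).
24^2 ≡ 2 (mod 41)
24^4 ≡ 4 (mod 41)
24^8 ≡ 16 (mod 41)
24^16 ≡ 10 (mod 41)
24^20 = 24^(16+4) ≡ 40 (mod 41).
Result is 40 ≡ −1, so (-17/41) = −1.

-1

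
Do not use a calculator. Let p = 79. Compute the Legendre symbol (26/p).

1

Euler's criterion: (26/79) ≡ 26^39 (mod 79).
26^2 ≡ 44 (mod 79)
26^4 ≡ 40 (mod 79)
26^8 ≡ 20 (mod 79)
26^16 ≡ 5 (mod 79)
26^32 ≡ 25 (mod 79)
26^39 = 26^(32+4+2+1) ≡ 1 (mod 79).
Result is 1, so (26/79) = 1.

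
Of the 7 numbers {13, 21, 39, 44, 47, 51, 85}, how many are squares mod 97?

(13/97) = -1 → non-residue.
(21/97) = -1 → non-residue.
(39/97) = -1 → non-residue.
(44/97) = +1 → QR.
(47/97) = +1 → QR.
(51/97) = -1 → non-residue.
(85/97) = +1 → QR.
Total quadratic residues among the 7: 3.

3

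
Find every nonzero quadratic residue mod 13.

Square k = 1,…,6 (k and 13−k give the same square):
1²=1, 2²=4, 3²=9, 4²≡3, 5²≡12, 6²≡10 (mod 13).
So the quadratic residues mod 13 are {1, 3, 4, 9, 10, 12}.

1, 3, 4, 9, 10, 12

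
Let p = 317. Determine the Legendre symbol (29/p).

Reciprocity: 29 ≡ 1 and 317 ≡ 1 (mod 4), so (29/317) = +(317/29).
Reduce top mod 29: now compute (27/29).
Reciprocity: 27 ≡ 3 and 29 ≡ 1 (mod 4), so (27/29) = +(29/27).
Reduce top mod 27: now compute (2/27).
Pull out 2: since 27 ≡ 3 (mod 8), (2/27) = -1.
Reached (1/27) = 1. Collecting the sign flips along the way, the symbol is -1.

-1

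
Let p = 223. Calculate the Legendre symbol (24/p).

Pull out 2^3: since 223 ≡ 7 (mod 8), (2/223) = +1, so (2/223)^3 = +1.
Reciprocity: 3 ≡ 3 and 223 ≡ 3 (mod 4), so (3/223) = −(223/3).
Reduce top mod 3: now compute (1/3).
Reached (1/3) = 1. Collecting the sign flips along the way, the symbol is -1.

-1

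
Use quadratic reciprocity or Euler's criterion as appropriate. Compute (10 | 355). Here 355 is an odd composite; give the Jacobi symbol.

0

Pull out 2: since 355 ≡ 3 (mod 8), (2/355) = -1.
Reciprocity: 5 ≡ 1 and 355 ≡ 3 (mod 4), so (5/355) = +(355/5).
Reduce top mod 5: now compute (0/5).
Top reduces to 0: gcd > 1, so the symbol is 0.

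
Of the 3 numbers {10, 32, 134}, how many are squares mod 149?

(10/149) = -1 → non-residue.
(32/149) = -1 → non-residue.
(134/149) = -1 → non-residue.
Total quadratic residues among the 3: 0.

0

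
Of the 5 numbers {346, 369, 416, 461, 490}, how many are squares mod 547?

(346/547) = +1 → QR.
(369/547) = -1 → non-residue.
(416/547) = -1 → non-residue.
(461/547) = -1 → non-residue.
(490/547) = +1 → QR.
Total quadratic residues among the 5: 2.

2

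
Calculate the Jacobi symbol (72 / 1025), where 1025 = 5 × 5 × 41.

Pull out 2^3: since 1025 ≡ 1 (mod 8), (2/1025) = +1, so (2/1025)^3 = +1.
Reciprocity: 9 ≡ 1 and 1025 ≡ 1 (mod 4), so (9/1025) = +(1025/9).
Reduce top mod 9: now compute (8/9).
Pull out 2^3: since 9 ≡ 1 (mod 8), (2/9) = +1, so (2/9)^3 = +1.
Reached (1/9) = 1. Collecting the sign flips along the way, the symbol is +1.

1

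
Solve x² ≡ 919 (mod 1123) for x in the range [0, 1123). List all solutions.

Since 1123 ≡ 3 (mod 4), a square root of 919 is 919^((1123+1)/4) = 919^281 mod 1123.
Repeated squaring: 919^2≡65, 919^4≡856, 919^8≡540, 919^16≡743, 919^32≡656, 919^64≡227, 919^128≡994, 919^256≡919 (mod 1123).
919^281 = 919^(256+16+8+1) ≡ 994 (mod 1123).
Check: 994² = 988036 ≡ 919 (mod 1123). The two roots are 129 and 994.

129, 994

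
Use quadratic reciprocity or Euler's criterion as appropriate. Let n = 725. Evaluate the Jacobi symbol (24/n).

1

Pull out 2^3: since 725 ≡ 5 (mod 8), (2/725) = -1, so (2/725)^3 = -1.
Reciprocity: 3 ≡ 3 and 725 ≡ 1 (mod 4), so (3/725) = +(725/3).
Reduce top mod 3: now compute (2/3).
Pull out 2: since 3 ≡ 3 (mod 8), (2/3) = -1.
Reached (1/3) = 1. Collecting the sign flips along the way, the symbol is +1.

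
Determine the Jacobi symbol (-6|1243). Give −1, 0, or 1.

First reduce: -6 ≡ 1237 (mod 1243).
Reciprocity: 1237 ≡ 1 and 1243 ≡ 3 (mod 4), so (1237/1243) = +(1243/1237).
Reduce top mod 1237: now compute (6/1237).
Pull out 2: since 1237 ≡ 5 (mod 8), (2/1237) = -1.
Reciprocity: 3 ≡ 3 and 1237 ≡ 1 (mod 4), so (3/1237) = +(1237/3).
Reduce top mod 3: now compute (1/3).
Reached (1/3) = 1. Collecting the sign flips along the way, the symbol is -1.

-1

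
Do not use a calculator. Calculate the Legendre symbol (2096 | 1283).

1

First reduce: 2096 ≡ 813 (mod 1283).
Reciprocity: 813 ≡ 1 and 1283 ≡ 3 (mod 4), so (813/1283) = +(1283/813).
Reduce top mod 813: now compute (470/813).
Pull out 2: since 813 ≡ 5 (mod 8), (2/813) = -1.
Reciprocity: 235 ≡ 3 and 813 ≡ 1 (mod 4), so (235/813) = +(813/235).
Reduce top mod 235: now compute (108/235).
Pull out 2^2: since 235 ≡ 3 (mod 8), (2/235) = -1, so (2/235)^2 = +1.
Reciprocity: 27 ≡ 3 and 235 ≡ 3 (mod 4), so (27/235) = −(235/27).
Reduce top mod 27: now compute (19/27).
Reciprocity: 19 ≡ 3 and 27 ≡ 3 (mod 4), so (19/27) = −(27/19).
Reduce top mod 19: now compute (8/19).
Pull out 2^3: since 19 ≡ 3 (mod 8), (2/19) = -1, so (2/19)^3 = -1.
Reached (1/19) = 1. Collecting the sign flips along the way, the symbol is +1.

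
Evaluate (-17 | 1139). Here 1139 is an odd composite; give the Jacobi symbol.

First reduce: -17 ≡ 1122 (mod 1139).
Pull out 2: since 1139 ≡ 3 (mod 8), (2/1139) = -1.
Reciprocity: 561 ≡ 1 and 1139 ≡ 3 (mod 4), so (561/1139) = +(1139/561).
Reduce top mod 561: now compute (17/561).
Reciprocity: 17 ≡ 1 and 561 ≡ 1 (mod 4), so (17/561) = +(561/17).
Reduce top mod 17: now compute (0/17).
Top reduces to 0: gcd > 1, so the symbol is 0.

0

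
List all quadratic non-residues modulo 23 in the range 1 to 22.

5 7 10 11 14 15 17 19 20 21 22

Square k = 1,…,11 (k and 23−k give the same square):
1²=1, 2²=4, 3²=9, 4²=16, 5²≡2, 6²≡13, 7²≡3, 8²≡18, 9²≡12, 10²≡8, 11²≡6 (mod 23).
The residues are {1, 2, 3, 4, 6, 8, 9, 12, 13, 16, 18}; the non-residues are the remaining 11 nonzero classes.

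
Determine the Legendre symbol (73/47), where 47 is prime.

-1

First reduce: 73 ≡ 26 (mod 47).
Pull out 2: since 47 ≡ 7 (mod 8), (2/47) = +1.
Reciprocity: 13 ≡ 1 and 47 ≡ 3 (mod 4), so (13/47) = +(47/13).
Reduce top mod 13: now compute (8/13).
Pull out 2^3: since 13 ≡ 5 (mod 8), (2/13) = -1, so (2/13)^3 = -1.
Reached (1/13) = 1. Collecting the sign flips along the way, the symbol is -1.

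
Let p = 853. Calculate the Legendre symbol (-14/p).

First reduce: -14 ≡ 839 (mod 853).
Reciprocity: 839 ≡ 3 and 853 ≡ 1 (mod 4), so (839/853) = +(853/839).
Reduce top mod 839: now compute (14/839).
Pull out 2: since 839 ≡ 7 (mod 8), (2/839) = +1.
Reciprocity: 7 ≡ 3 and 839 ≡ 3 (mod 4), so (7/839) = −(839/7).
Reduce top mod 7: now compute (6/7).
Pull out 2: since 7 ≡ 7 (mod 8), (2/7) = +1.
Reciprocity: 3 ≡ 3 and 7 ≡ 3 (mod 4), so (3/7) = −(7/3).
Reduce top mod 3: now compute (1/3).
Reached (1/3) = 1. Collecting the sign flips along the way, the symbol is +1.

1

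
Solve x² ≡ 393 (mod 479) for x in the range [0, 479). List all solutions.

Since 479 ≡ 3 (mod 4), a square root of 393 is 393^((479+1)/4) = 393^120 mod 479.
Repeated squaring: 393^2≡211, 393^4≡453, 393^8≡197, 393^16≡10, 393^32≡100, 393^64≡420 (mod 479).
393^120 = 393^(64+32+16+8) ≡ 414 (mod 479).
Check: 414² = 171396 ≡ 393 (mod 479). The two roots are 65 and 414.

65, 414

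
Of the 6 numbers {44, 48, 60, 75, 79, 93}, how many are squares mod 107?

4

(44/107) = +1 → QR.
(48/107) = +1 → QR.
(60/107) = -1 → non-residue.
(75/107) = +1 → QR.
(79/107) = +1 → QR.
(93/107) = -1 → non-residue.
Total quadratic residues among the 6: 4.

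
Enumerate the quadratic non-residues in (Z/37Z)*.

Square k = 1,…,18 (k and 37−k give the same square):
1²=1, 2²=4, 3²=9, 4²=16, 5²=25, 6²=36, 7²≡12, 8²≡27, 9²≡7, 10²≡26, 11²≡10, 12²≡33, 13²≡21, 14²≡11, 15²≡3, 16²≡34, 17²≡30, 18²≡28 (mod 37).
The residues are {1, 3, 4, 7, 9, 10, 11, 12, 16, 21, 25, 26, 27, 28, 30, 33, 34, 36}; the non-residues are the remaining 18 nonzero classes.

2, 5, 6, 8, 13, 14, 15, 17, 18, 19, 20, 22, 23, 24, 29, 31, 32, 35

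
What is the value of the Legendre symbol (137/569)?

-1

Reciprocity: 137 ≡ 1 and 569 ≡ 1 (mod 4), so (137/569) = +(569/137).
Reduce top mod 137: now compute (21/137).
Reciprocity: 21 ≡ 1 and 137 ≡ 1 (mod 4), so (21/137) = +(137/21).
Reduce top mod 21: now compute (11/21).
Reciprocity: 11 ≡ 3 and 21 ≡ 1 (mod 4), so (11/21) = +(21/11).
Reduce top mod 11: now compute (10/11).
Pull out 2: since 11 ≡ 3 (mod 8), (2/11) = -1.
Reciprocity: 5 ≡ 1 and 11 ≡ 3 (mod 4), so (5/11) = +(11/5).
Reduce top mod 5: now compute (1/5).
Reached (1/5) = 1. Collecting the sign flips along the way, the symbol is -1.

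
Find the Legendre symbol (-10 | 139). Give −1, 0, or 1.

1

First reduce: -10 ≡ 129 (mod 139).
Reciprocity: 129 ≡ 1 and 139 ≡ 3 (mod 4), so (129/139) = +(139/129).
Reduce top mod 129: now compute (10/129).
Pull out 2: since 129 ≡ 1 (mod 8), (2/129) = +1.
Reciprocity: 5 ≡ 1 and 129 ≡ 1 (mod 4), so (5/129) = +(129/5).
Reduce top mod 5: now compute (4/5).
Pull out 2^2: since 5 ≡ 5 (mod 8), (2/5) = -1, so (2/5)^2 = +1.
Reached (1/5) = 1. Collecting the sign flips along the way, the symbol is +1.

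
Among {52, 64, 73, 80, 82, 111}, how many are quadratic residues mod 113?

4

(52/113) = +1 → QR.
(64/113) = +1 → QR.
(73/113) = -1 → non-residue.
(80/113) = -1 → non-residue.
(82/113) = +1 → QR.
(111/113) = +1 → QR.
Total quadratic residues among the 6: 4.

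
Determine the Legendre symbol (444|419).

1

First reduce: 444 ≡ 25 (mod 419).
Reciprocity: 25 ≡ 1 and 419 ≡ 3 (mod 4), so (25/419) = +(419/25).
Reduce top mod 25: now compute (19/25).
Reciprocity: 19 ≡ 3 and 25 ≡ 1 (mod 4), so (19/25) = +(25/19).
Reduce top mod 19: now compute (6/19).
Pull out 2: since 19 ≡ 3 (mod 8), (2/19) = -1.
Reciprocity: 3 ≡ 3 and 19 ≡ 3 (mod 4), so (3/19) = −(19/3).
Reduce top mod 3: now compute (1/3).
Reached (1/3) = 1. Collecting the sign flips along the way, the symbol is +1.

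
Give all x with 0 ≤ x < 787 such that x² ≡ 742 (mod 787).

357, 430

Since 787 ≡ 3 (mod 4), a square root of 742 is 742^((787+1)/4) = 742^197 mod 787.
Repeated squaring: 742^2≡451, 742^4≡355, 742^8≡105, 742^16≡7, 742^32≡49, 742^64≡40, 742^128≡26 (mod 787).
742^197 = 742^(128+64+4+1) ≡ 357 (mod 787).
Check: 357² = 127449 ≡ 742 (mod 787). The two roots are 357 and 430.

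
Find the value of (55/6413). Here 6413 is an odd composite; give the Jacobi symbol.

0

Reciprocity: 55 ≡ 3 and 6413 ≡ 1 (mod 4), so (55/6413) = +(6413/55).
Reduce top mod 55: now compute (33/55).
Reciprocity: 33 ≡ 1 and 55 ≡ 3 (mod 4), so (33/55) = +(55/33).
Reduce top mod 33: now compute (22/33).
Pull out 2: since 33 ≡ 1 (mod 8), (2/33) = +1.
Reciprocity: 11 ≡ 3 and 33 ≡ 1 (mod 4), so (11/33) = +(33/11).
Reduce top mod 11: now compute (0/11).
Top reduces to 0: gcd > 1, so the symbol is 0.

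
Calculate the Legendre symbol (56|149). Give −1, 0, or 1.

-1

Euler's criterion: (56/149) ≡ 56^74 (mod 149).
56^2 ≡ 7 (mod 149)
56^4 ≡ 49 (mod 149)
56^8 ≡ 17 (mod 149)
56^16 ≡ 140 (mod 149)
56^32 ≡ 81 (mod 149)
56^64 ≡ 5 (mod 149)
56^74 = 56^(64+8+2) ≡ 148 (mod 149).
Result is 148 ≡ −1, so (56/149) = −1.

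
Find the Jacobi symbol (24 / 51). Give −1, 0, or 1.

0

Pull out 2^3: since 51 ≡ 3 (mod 8), (2/51) = -1, so (2/51)^3 = -1.
Reciprocity: 3 ≡ 3 and 51 ≡ 3 (mod 4), so (3/51) = −(51/3).
Reduce top mod 3: now compute (0/3).
Top reduces to 0: gcd > 1, so the symbol is 0.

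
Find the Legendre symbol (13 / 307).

-1

Euler's criterion: (13/307) ≡ 13^153 (mod 307).
13^2 ≡ 169 (mod 307)
13^4 ≡ 10 (mod 307)
13^8 ≡ 100 (mod 307)
13^16 ≡ 176 (mod 307)
13^32 ≡ 276 (mod 307)
13^64 ≡ 40 (mod 307)
13^128 ≡ 65 (mod 307)
13^153 = 13^(128+16+8+1) ≡ 306 (mod 307).
Result is 306 ≡ −1, so (13/307) = −1.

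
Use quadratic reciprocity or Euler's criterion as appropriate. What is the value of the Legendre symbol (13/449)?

-1

Euler's criterion: (13/449) ≡ 13^224 (mod 449).
13^2 ≡ 169 (mod 449)
13^4 ≡ 274 (mod 449)
13^8 ≡ 93 (mod 449)
13^16 ≡ 118 (mod 449)
13^32 ≡ 5 (mod 449)
13^64 ≡ 25 (mod 449)
13^128 ≡ 176 (mod 449)
13^224 = 13^(128+64+32) ≡ 448 (mod 449).
Result is 448 ≡ −1, so (13/449) = −1.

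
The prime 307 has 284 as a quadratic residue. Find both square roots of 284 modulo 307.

Since 307 ≡ 3 (mod 4), a square root of 284 is 284^((307+1)/4) = 284^77 mod 307.
Repeated squaring: 284^2≡222, 284^4≡164, 284^8≡187, 284^16≡278, 284^32≡227, 284^64≡260 (mod 307).
284^77 = 284^(64+8+4+1) ≡ 99 (mod 307).
Check: 99² = 9801 ≡ 284 (mod 307). The two roots are 99 and 208.

99, 208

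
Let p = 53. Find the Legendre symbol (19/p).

-1

Reciprocity: 19 ≡ 3 and 53 ≡ 1 (mod 4), so (19/53) = +(53/19).
Reduce top mod 19: now compute (15/19).
Reciprocity: 15 ≡ 3 and 19 ≡ 3 (mod 4), so (15/19) = −(19/15).
Reduce top mod 15: now compute (4/15).
Pull out 2^2: since 15 ≡ 7 (mod 8), (2/15) = +1, so (2/15)^2 = +1.
Reached (1/15) = 1. Collecting the sign flips along the way, the symbol is -1.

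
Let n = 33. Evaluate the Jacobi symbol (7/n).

-1

Reciprocity: 7 ≡ 3 and 33 ≡ 1 (mod 4), so (7/33) = +(33/7).
Reduce top mod 7: now compute (5/7).
Reciprocity: 5 ≡ 1 and 7 ≡ 3 (mod 4), so (5/7) = +(7/5).
Reduce top mod 5: now compute (2/5).
Pull out 2: since 5 ≡ 5 (mod 8), (2/5) = -1.
Reached (1/5) = 1. Collecting the sign flips along the way, the symbol is -1.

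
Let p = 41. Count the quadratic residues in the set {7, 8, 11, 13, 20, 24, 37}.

(7/41) = -1 → non-residue.
(8/41) = +1 → QR.
(11/41) = -1 → non-residue.
(13/41) = -1 → non-residue.
(20/41) = +1 → QR.
(24/41) = -1 → non-residue.
(37/41) = +1 → QR.
Total quadratic residues among the 7: 3.

3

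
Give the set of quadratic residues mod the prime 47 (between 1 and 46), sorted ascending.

Square k = 1,…,23 (k and 47−k give the same square):
1²=1, 2²=4, 3²=9, 4²=16, 5²=25, 6²=36, 7²≡2, 8²≡17, 9²≡34, 10²≡6, 11²≡27, 12²≡3, 13²≡28, 14²≡8, 15²≡37, 16²≡21, 17²≡7, 18²≡42, 19²≡32, 20²≡24, 21²≡18, 22²≡14, 23²≡12 (mod 47).
So the quadratic residues mod 47 are {1, 2, 3, 4, 6, 7, 8, 9, 12, 14, 16, 17, 18, 21, 24, 25, 27, 28, 32, 34, 36, 37, 42}.

1 2 3 4 6 7 8 9 12 14 16 17 18 21 24 25 27 28 32 34 36 37 42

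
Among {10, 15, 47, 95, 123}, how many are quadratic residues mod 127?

2

(10/127) = -1 → non-residue.
(15/127) = +1 → QR.
(47/127) = +1 → QR.
(95/127) = -1 → non-residue.
(123/127) = -1 → non-residue.
Total quadratic residues among the 5: 2.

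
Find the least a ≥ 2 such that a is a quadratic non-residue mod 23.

5

(2/23) = +1, so 2 is a residue.
(3/23) = +1, so 3 is a residue.
(4/23) = +1, so 4 is a residue.
(5/23) = −1, so 5 is the smallest positive non-residue mod 23.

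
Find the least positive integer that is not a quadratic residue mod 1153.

5

(2/1153) = +1, so 2 is a residue.
(3/1153) = +1, so 3 is a residue.
(4/1153) = +1, so 4 is a residue.
(5/1153) = −1, so 5 is the smallest positive non-residue mod 1153.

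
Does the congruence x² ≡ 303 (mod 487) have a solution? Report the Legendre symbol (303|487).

1

Reciprocity: 303 ≡ 3 and 487 ≡ 3 (mod 4), so (303/487) = −(487/303).
Reduce top mod 303: now compute (184/303).
Pull out 2^3: since 303 ≡ 7 (mod 8), (2/303) = +1, so (2/303)^3 = +1.
Reciprocity: 23 ≡ 3 and 303 ≡ 3 (mod 4), so (23/303) = −(303/23).
Reduce top mod 23: now compute (4/23).
Pull out 2^2: since 23 ≡ 7 (mod 8), (2/23) = +1, so (2/23)^2 = +1.
Reached (1/23) = 1. Collecting the sign flips along the way, the symbol is +1.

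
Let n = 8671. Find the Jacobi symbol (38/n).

Pull out 2: since 8671 ≡ 7 (mod 8), (2/8671) = +1.
Reciprocity: 19 ≡ 3 and 8671 ≡ 3 (mod 4), so (19/8671) = −(8671/19).
Reduce top mod 19: now compute (7/19).
Reciprocity: 7 ≡ 3 and 19 ≡ 3 (mod 4), so (7/19) = −(19/7).
Reduce top mod 7: now compute (5/7).
Reciprocity: 5 ≡ 1 and 7 ≡ 3 (mod 4), so (5/7) = +(7/5).
Reduce top mod 5: now compute (2/5).
Pull out 2: since 5 ≡ 5 (mod 8), (2/5) = -1.
Reached (1/5) = 1. Collecting the sign flips along the way, the symbol is -1.

-1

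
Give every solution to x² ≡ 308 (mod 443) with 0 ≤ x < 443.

Since 443 ≡ 3 (mod 4), a square root of 308 is 308^((443+1)/4) = 308^111 mod 443.
Repeated squaring: 308^2≡62, 308^4≡300, 308^8≡71, 308^16≡168, 308^32≡315, 308^64≡436 (mod 443).
308^111 = 308^(64+32+8+4+2+1) ≡ 86 (mod 443).
Check: 86² = 7396 ≡ 308 (mod 443). The two roots are 86 and 357.

86, 357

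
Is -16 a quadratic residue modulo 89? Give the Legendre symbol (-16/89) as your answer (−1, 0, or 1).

First reduce: -16 ≡ 73 (mod 89).
Reciprocity: 73 ≡ 1 and 89 ≡ 1 (mod 4), so (73/89) = +(89/73).
Reduce top mod 73: now compute (16/73).
Pull out 2^4: since 73 ≡ 1 (mod 8), (2/73) = +1, so (2/73)^4 = +1.
Reached (1/73) = 1. Collecting the sign flips along the way, the symbol is +1.

1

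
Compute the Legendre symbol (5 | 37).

-1

Euler's criterion: (5/37) ≡ 5^18 (mod 37).
5^2 ≡ 25 (mod 37)
5^4 ≡ 33 (mod 37)
5^8 ≡ 16 (mod 37)
5^16 ≡ 34 (mod 37)
5^18 = 5^(16+2) ≡ 36 (mod 37).
Result is 36 ≡ −1, so (5/37) = −1.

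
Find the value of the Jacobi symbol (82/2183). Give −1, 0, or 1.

Pull out 2: since 2183 ≡ 7 (mod 8), (2/2183) = +1.
Reciprocity: 41 ≡ 1 and 2183 ≡ 3 (mod 4), so (41/2183) = +(2183/41).
Reduce top mod 41: now compute (10/41).
Pull out 2: since 41 ≡ 1 (mod 8), (2/41) = +1.
Reciprocity: 5 ≡ 1 and 41 ≡ 1 (mod 4), so (5/41) = +(41/5).
Reduce top mod 5: now compute (1/5).
Reached (1/5) = 1. Collecting the sign flips along the way, the symbol is +1.

1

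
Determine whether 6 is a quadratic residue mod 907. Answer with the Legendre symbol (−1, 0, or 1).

1

Pull out 2: since 907 ≡ 3 (mod 8), (2/907) = -1.
Reciprocity: 3 ≡ 3 and 907 ≡ 3 (mod 4), so (3/907) = −(907/3).
Reduce top mod 3: now compute (1/3).
Reached (1/3) = 1. Collecting the sign flips along the way, the symbol is +1.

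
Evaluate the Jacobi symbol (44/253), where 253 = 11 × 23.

Pull out 2^2: since 253 ≡ 5 (mod 8), (2/253) = -1, so (2/253)^2 = +1.
Reciprocity: 11 ≡ 3 and 253 ≡ 1 (mod 4), so (11/253) = +(253/11).
Reduce top mod 11: now compute (0/11).
Top reduces to 0: gcd > 1, so the symbol is 0.

0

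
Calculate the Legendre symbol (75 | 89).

Euler's criterion: (75/89) ≡ 75^44 (mod 89).
75^2 ≡ 18 (mod 89)
75^4 ≡ 57 (mod 89)
75^8 ≡ 45 (mod 89)
75^16 ≡ 67 (mod 89)
75^32 ≡ 39 (mod 89)
75^44 = 75^(32+8+4) ≡ 88 (mod 89).
Result is 88 ≡ −1, so (75/89) = −1.

-1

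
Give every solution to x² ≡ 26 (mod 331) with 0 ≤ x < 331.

41, 290

Since 331 ≡ 3 (mod 4), a square root of 26 is 26^((331+1)/4) = 26^83 mod 331.
Repeated squaring: 26^2≡14, 26^4≡196, 26^8≡20, 26^16≡69, 26^32≡127, 26^64≡241 (mod 331).
26^83 = 26^(64+16+2+1) ≡ 290 (mod 331).
Check: 290² = 84100 ≡ 26 (mod 331). The two roots are 41 and 290.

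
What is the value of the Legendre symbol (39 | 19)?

First reduce: 39 ≡ 1 (mod 19).
Reached (1/19) = 1. Collecting the sign flips along the way, the symbol is +1.

1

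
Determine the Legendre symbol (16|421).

1

Euler's criterion: (16/421) ≡ 16^210 (mod 421).
16^2 ≡ 256 (mod 421)
16^4 ≡ 281 (mod 421)
16^8 ≡ 234 (mod 421)
16^16 ≡ 26 (mod 421)
16^32 ≡ 255 (mod 421)
16^64 ≡ 191 (mod 421)
16^128 ≡ 275 (mod 421)
16^210 = 16^(128+64+16+2) ≡ 1 (mod 421).
Result is 1, so (16/421) = 1.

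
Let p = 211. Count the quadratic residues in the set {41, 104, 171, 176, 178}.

3

(41/211) = -1 → non-residue.
(104/211) = -1 → non-residue.
(171/211) = +1 → QR.
(176/211) = +1 → QR.
(178/211) = +1 → QR.
Total quadratic residues among the 5: 3.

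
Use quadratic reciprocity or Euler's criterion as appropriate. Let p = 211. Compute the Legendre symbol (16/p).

1

Euler's criterion: (16/211) ≡ 16^105 (mod 211).
16^2 ≡ 45 (mod 211)
16^4 ≡ 126 (mod 211)
16^8 ≡ 51 (mod 211)
16^16 ≡ 69 (mod 211)
16^32 ≡ 119 (mod 211)
16^64 ≡ 24 (mod 211)
16^105 = 16^(64+32+8+1) ≡ 1 (mod 211).
Result is 1, so (16/211) = 1.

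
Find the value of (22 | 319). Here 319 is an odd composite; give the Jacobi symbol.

Pull out 2: since 319 ≡ 7 (mod 8), (2/319) = +1.
Reciprocity: 11 ≡ 3 and 319 ≡ 3 (mod 4), so (11/319) = −(319/11).
Reduce top mod 11: now compute (0/11).
Top reduces to 0: gcd > 1, so the symbol is 0.

0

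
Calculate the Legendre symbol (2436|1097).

1

Euler's criterion: (2436/1097) ≡ 242^548 (mod 1097).
242^2 ≡ 423 (mod 1097)
242^4 ≡ 118 (mod 1097)
242^8 ≡ 760 (mod 1097)
242^16 ≡ 578 (mod 1097)
242^32 ≡ 596 (mod 1097)
242^64 ≡ 885 (mod 1097)
242^128 ≡ 1064 (mod 1097)
242^256 ≡ 1089 (mod 1097)
242^512 ≡ 64 (mod 1097)
242^548 = 242^(512+32+4) ≡ 1 (mod 1097).
Result is 1, so (2436/1097) = 1.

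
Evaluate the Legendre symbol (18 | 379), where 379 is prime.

Pull out 2: since 379 ≡ 3 (mod 8), (2/379) = -1.
Reciprocity: 9 ≡ 1 and 379 ≡ 3 (mod 4), so (9/379) = +(379/9).
Reduce top mod 9: now compute (1/9).
Reached (1/9) = 1. Collecting the sign flips along the way, the symbol is -1.

-1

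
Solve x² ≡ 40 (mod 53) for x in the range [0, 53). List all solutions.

26, 27

53 ≡ 1 (mod 4), so we find a root by search.
Trying successive values, 26² = 676 ≡ 40 (mod 53). The other root is 53 − 26 = 27.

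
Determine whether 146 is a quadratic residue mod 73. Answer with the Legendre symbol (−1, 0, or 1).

0

First reduce: 146 ≡ 0 (mod 73).
Top reduces to 0: gcd > 1, so the symbol is 0.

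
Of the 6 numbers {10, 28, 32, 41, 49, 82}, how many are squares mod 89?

(10/89) = +1 → QR.
(28/89) = -1 → non-residue.
(32/89) = +1 → QR.
(41/89) = -1 → non-residue.
(49/89) = +1 → QR.
(82/89) = -1 → non-residue.
Total quadratic residues among the 6: 3.

3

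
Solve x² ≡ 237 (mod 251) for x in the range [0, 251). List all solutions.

Since 251 ≡ 3 (mod 4), a square root of 237 is 237^((251+1)/4) = 237^63 mod 251.
Repeated squaring: 237^2≡196, 237^4≡13, 237^8≡169, 237^16≡198, 237^32≡48 (mod 251).
237^63 = 237^(32+16+8+4+2+1) ≡ 194 (mod 251).
Check: 194² = 37636 ≡ 237 (mod 251). The two roots are 57 and 194.

57, 194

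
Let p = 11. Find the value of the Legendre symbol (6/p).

-1

Pull out 2: since 11 ≡ 3 (mod 8), (2/11) = -1.
Reciprocity: 3 ≡ 3 and 11 ≡ 3 (mod 4), so (3/11) = −(11/3).
Reduce top mod 3: now compute (2/3).
Pull out 2: since 3 ≡ 3 (mod 8), (2/3) = -1.
Reached (1/3) = 1. Collecting the sign flips along the way, the symbol is -1.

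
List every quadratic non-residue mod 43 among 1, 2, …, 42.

2,3,5,7,8,12,18,19,20,22,26,27,28,29,30,32,33,34,37,39,42

Square k = 1,…,21 (k and 43−k give the same square):
1²=1, 2²=4, 3²=9, 4²=16, 5²=25, 6²=36, 7²≡6, 8²≡21, 9²≡38, 10²≡14, 11²≡35, 12²≡15, 13²≡40, 14²≡24, 15²≡10, 16²≡41, 17²≡31, 18²≡23, 19²≡17, 20²≡13, 21²≡11 (mod 43).
The residues are {1, 4, 6, 9, 10, 11, 13, 14, 15, 16, 17, 21, 23, 24, 25, 31, 35, 36, 38, 40, 41}; the non-residues are the remaining 21 nonzero classes.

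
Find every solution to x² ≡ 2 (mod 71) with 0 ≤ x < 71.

Since 71 ≡ 3 (mod 4), a square root of 2 is 2^((71+1)/4) = 2^18 mod 71.
Repeated squaring: 2^2≡4, 2^4≡16, 2^8≡43, 2^16≡3 (mod 71).
2^18 = 2^(16+2) ≡ 12 (mod 71).
Check: 12² = 144 ≡ 2 (mod 71). The two roots are 12 and 59.

12, 59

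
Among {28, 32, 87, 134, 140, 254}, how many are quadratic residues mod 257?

3

(28/257) = -1 → non-residue.
(32/257) = +1 → QR.
(87/257) = -1 → non-residue.
(134/257) = +1 → QR.
(140/257) = +1 → QR.
(254/257) = -1 → non-residue.
Total quadratic residues among the 6: 3.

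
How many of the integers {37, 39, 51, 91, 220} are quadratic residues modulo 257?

0

(37/257) = -1 → non-residue.
(39/257) = -1 → non-residue.
(51/257) = -1 → non-residue.
(91/257) = -1 → non-residue.
(220/257) = -1 → non-residue.
Total quadratic residues among the 5: 0.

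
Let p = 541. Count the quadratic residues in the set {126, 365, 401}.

1

(126/541) = -1 → non-residue.
(365/541) = -1 → non-residue.
(401/541) = +1 → QR.
Total quadratic residues among the 3: 1.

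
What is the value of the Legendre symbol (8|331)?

-1

Euler's criterion: (8/331) ≡ 8^165 (mod 331).
8^2 ≡ 64 (mod 331)
8^4 ≡ 124 (mod 331)
8^8 ≡ 150 (mod 331)
8^16 ≡ 323 (mod 331)
8^32 ≡ 64 (mod 331)
8^64 ≡ 124 (mod 331)
8^128 ≡ 150 (mod 331)
8^165 = 8^(128+32+4+1) ≡ 330 (mod 331).
Result is 330 ≡ −1, so (8/331) = −1.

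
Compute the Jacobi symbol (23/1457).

Reciprocity: 23 ≡ 3 and 1457 ≡ 1 (mod 4), so (23/1457) = +(1457/23).
Reduce top mod 23: now compute (8/23).
Pull out 2^3: since 23 ≡ 7 (mod 8), (2/23) = +1, so (2/23)^3 = +1.
Reached (1/23) = 1. Collecting the sign flips along the way, the symbol is +1.

1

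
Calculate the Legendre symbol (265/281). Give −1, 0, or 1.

1

Reciprocity: 265 ≡ 1 and 281 ≡ 1 (mod 4), so (265/281) = +(281/265).
Reduce top mod 265: now compute (16/265).
Pull out 2^4: since 265 ≡ 1 (mod 8), (2/265) = +1, so (2/265)^4 = +1.
Reached (1/265) = 1. Collecting the sign flips along the way, the symbol is +1.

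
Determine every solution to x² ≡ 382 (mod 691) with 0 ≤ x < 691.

Since 691 ≡ 3 (mod 4), a square root of 382 is 382^((691+1)/4) = 382^173 mod 691.
Repeated squaring: 382^2≡123, 382^4≡618, 382^8≡492, 382^16≡214, 382^32≡190, 382^64≡168, 382^128≡584 (mod 691).
382^173 = 382^(128+32+8+4+1) ≡ 42 (mod 691).
Check: 42² = 1764 ≡ 382 (mod 691). The two roots are 42 and 649.

42, 649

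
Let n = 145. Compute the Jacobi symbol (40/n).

Pull out 2^3: since 145 ≡ 1 (mod 8), (2/145) = +1, so (2/145)^3 = +1.
Reciprocity: 5 ≡ 1 and 145 ≡ 1 (mod 4), so (5/145) = +(145/5).
Reduce top mod 5: now compute (0/5).
Top reduces to 0: gcd > 1, so the symbol is 0.

0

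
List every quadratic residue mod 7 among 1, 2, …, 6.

1,2,4

Square k = 1,…,3 (k and 7−k give the same square):
1²=1, 2²=4, 3²≡2 (mod 7).
So the quadratic residues mod 7 are {1, 2, 4}.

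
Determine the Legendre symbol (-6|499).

First reduce: -6 ≡ 493 (mod 499).
Reciprocity: 493 ≡ 1 and 499 ≡ 3 (mod 4), so (493/499) = +(499/493).
Reduce top mod 493: now compute (6/493).
Pull out 2: since 493 ≡ 5 (mod 8), (2/493) = -1.
Reciprocity: 3 ≡ 3 and 493 ≡ 1 (mod 4), so (3/493) = +(493/3).
Reduce top mod 3: now compute (1/3).
Reached (1/3) = 1. Collecting the sign flips along the way, the symbol is -1.

-1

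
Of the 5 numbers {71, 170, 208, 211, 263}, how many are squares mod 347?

(71/347) = +1 → QR.
(170/347) = -1 → non-residue.
(208/347) = +1 → QR.
(211/347) = -1 → non-residue.
(263/347) = +1 → QR.
Total quadratic residues among the 5: 3.

3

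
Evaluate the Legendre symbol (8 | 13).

Pull out 2^3: since 13 ≡ 5 (mod 8), (2/13) = -1, so (2/13)^3 = -1.
Reached (1/13) = 1. Collecting the sign flips along the way, the symbol is -1.

-1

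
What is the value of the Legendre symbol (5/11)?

Reciprocity: 5 ≡ 1 and 11 ≡ 3 (mod 4), so (5/11) = +(11/5).
Reduce top mod 5: now compute (1/5).
Reached (1/5) = 1. Collecting the sign flips along the way, the symbol is +1.

1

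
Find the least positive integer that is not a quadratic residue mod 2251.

2

(2/2251) = −1, so 2 is the smallest positive non-residue mod 2251.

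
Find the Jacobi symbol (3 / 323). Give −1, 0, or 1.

1

Reciprocity: 3 ≡ 3 and 323 ≡ 3 (mod 4), so (3/323) = −(323/3).
Reduce top mod 3: now compute (2/3).
Pull out 2: since 3 ≡ 3 (mod 8), (2/3) = -1.
Reached (1/3) = 1. Collecting the sign flips along the way, the symbol is +1.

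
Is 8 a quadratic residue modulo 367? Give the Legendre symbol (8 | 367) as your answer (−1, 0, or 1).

1

Pull out 2^3: since 367 ≡ 7 (mod 8), (2/367) = +1, so (2/367)^3 = +1.
Reached (1/367) = 1. Collecting the sign flips along the way, the symbol is +1.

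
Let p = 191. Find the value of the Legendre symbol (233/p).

First reduce: 233 ≡ 42 (mod 191).
Pull out 2: since 191 ≡ 7 (mod 8), (2/191) = +1.
Reciprocity: 21 ≡ 1 and 191 ≡ 3 (mod 4), so (21/191) = +(191/21).
Reduce top mod 21: now compute (2/21).
Pull out 2: since 21 ≡ 5 (mod 8), (2/21) = -1.
Reached (1/21) = 1. Collecting the sign flips along the way, the symbol is -1.

-1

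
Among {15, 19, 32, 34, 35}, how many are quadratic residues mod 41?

1

(15/41) = -1 → non-residue.
(19/41) = -1 → non-residue.
(32/41) = +1 → QR.
(34/41) = -1 → non-residue.
(35/41) = -1 → non-residue.
Total quadratic residues among the 5: 1.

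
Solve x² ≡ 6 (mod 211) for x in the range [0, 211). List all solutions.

Since 211 ≡ 3 (mod 4), a square root of 6 is 6^((211+1)/4) = 6^53 mod 211.
Repeated squaring: 6^2≡36, 6^4≡30, 6^8≡56, 6^16≡182, 6^32≡208 (mod 211).
6^53 = 6^(32+16+4+1) ≡ 46 (mod 211).
Check: 46² = 2116 ≡ 6 (mod 211). The two roots are 46 and 165.

46, 165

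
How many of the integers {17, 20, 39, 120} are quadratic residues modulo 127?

(17/127) = +1 → QR.
(20/127) = -1 → non-residue.
(39/127) = -1 → non-residue.
(120/127) = +1 → QR.
Total quadratic residues among the 4: 2.

2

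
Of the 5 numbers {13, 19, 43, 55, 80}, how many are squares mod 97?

1

(13/97) = -1 → non-residue.
(19/97) = -1 → non-residue.
(43/97) = +1 → QR.
(55/97) = -1 → non-residue.
(80/97) = -1 → non-residue.
Total quadratic residues among the 5: 1.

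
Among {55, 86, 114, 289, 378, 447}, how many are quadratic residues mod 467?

4

(55/467) = +1 → QR.
(86/467) = -1 → non-residue.
(114/467) = +1 → QR.
(289/467) = +1 → QR.
(378/467) = -1 → non-residue.
(447/467) = +1 → QR.
Total quadratic residues among the 6: 4.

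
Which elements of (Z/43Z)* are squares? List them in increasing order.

1, 4, 6, 9, 10, 11, 13, 14, 15, 16, 17, 21, 23, 24, 25, 31, 35, 36, 38, 40, 41

Square k = 1,…,21 (k and 43−k give the same square):
1²=1, 2²=4, 3²=9, 4²=16, 5²=25, 6²=36, 7²≡6, 8²≡21, 9²≡38, 10²≡14, 11²≡35, 12²≡15, 13²≡40, 14²≡24, 15²≡10, 16²≡41, 17²≡31, 18²≡23, 19²≡17, 20²≡13, 21²≡11 (mod 43).
So the quadratic residues mod 43 are {1, 4, 6, 9, 10, 11, 13, 14, 15, 16, 17, 21, 23, 24, 25, 31, 35, 36, 38, 40, 41}.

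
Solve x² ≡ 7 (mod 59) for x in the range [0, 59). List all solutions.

19, 40

Since 59 ≡ 3 (mod 4), a square root of 7 is 7^((59+1)/4) = 7^15 mod 59.
Repeated squaring: 7^2≡49, 7^4≡41, 7^8≡29 (mod 59).
7^15 = 7^(8+4+2+1) ≡ 19 (mod 59).
Check: 19² = 361 ≡ 7 (mod 59). The two roots are 19 and 40.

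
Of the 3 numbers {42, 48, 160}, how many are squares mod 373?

2

(42/373) = -1 → non-residue.
(48/373) = +1 → QR.
(160/373) = +1 → QR.
Total quadratic residues among the 3: 2.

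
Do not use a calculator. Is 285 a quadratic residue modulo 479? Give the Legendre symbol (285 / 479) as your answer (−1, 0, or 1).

Euler's criterion: (285/479) ≡ 285^239 (mod 479).
285^2 ≡ 274 (mod 479)
285^4 ≡ 352 (mod 479)
285^8 ≡ 322 (mod 479)
285^16 ≡ 220 (mod 479)
285^32 ≡ 21 (mod 479)
285^64 ≡ 441 (mod 479)
285^128 ≡ 7 (mod 479)
285^239 = 285^(128+64+32+8+4+2+1) ≡ 478 (mod 479).
Result is 478 ≡ −1, so (285/479) = −1.

-1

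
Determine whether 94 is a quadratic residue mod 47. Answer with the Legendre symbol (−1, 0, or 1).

First reduce: 94 ≡ 0 (mod 47).
Top reduces to 0: gcd > 1, so the symbol is 0.

0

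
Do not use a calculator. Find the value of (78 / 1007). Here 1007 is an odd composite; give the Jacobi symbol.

-1

Pull out 2: since 1007 ≡ 7 (mod 8), (2/1007) = +1.
Reciprocity: 39 ≡ 3 and 1007 ≡ 3 (mod 4), so (39/1007) = −(1007/39).
Reduce top mod 39: now compute (32/39).
Pull out 2^5: since 39 ≡ 7 (mod 8), (2/39) = +1, so (2/39)^5 = +1.
Reached (1/39) = 1. Collecting the sign flips along the way, the symbol is -1.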